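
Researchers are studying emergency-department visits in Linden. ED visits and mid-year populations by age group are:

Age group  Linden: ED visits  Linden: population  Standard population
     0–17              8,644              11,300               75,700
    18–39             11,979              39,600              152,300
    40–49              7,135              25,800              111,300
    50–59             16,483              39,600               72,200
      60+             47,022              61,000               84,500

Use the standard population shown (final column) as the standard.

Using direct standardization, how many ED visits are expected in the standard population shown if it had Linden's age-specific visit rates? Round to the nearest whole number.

Age-specific rates per 1,000 for Linden: 764.956, 302.500, 276.550, 416.237, 770.852.
Expected ED visits = Σ (standard pop × age-specific rate ÷ 1,000)
= 75,700×764.956/1,000 + 152,300×302.500/1,000 + 111,300×276.550/1,000 + 72,200×416.237/1,000 + 84,500×770.852/1,000
= 57907.15 + 46070.75 + 30780.06 + 30052.34 + 65137.03 = 229947.33.

229947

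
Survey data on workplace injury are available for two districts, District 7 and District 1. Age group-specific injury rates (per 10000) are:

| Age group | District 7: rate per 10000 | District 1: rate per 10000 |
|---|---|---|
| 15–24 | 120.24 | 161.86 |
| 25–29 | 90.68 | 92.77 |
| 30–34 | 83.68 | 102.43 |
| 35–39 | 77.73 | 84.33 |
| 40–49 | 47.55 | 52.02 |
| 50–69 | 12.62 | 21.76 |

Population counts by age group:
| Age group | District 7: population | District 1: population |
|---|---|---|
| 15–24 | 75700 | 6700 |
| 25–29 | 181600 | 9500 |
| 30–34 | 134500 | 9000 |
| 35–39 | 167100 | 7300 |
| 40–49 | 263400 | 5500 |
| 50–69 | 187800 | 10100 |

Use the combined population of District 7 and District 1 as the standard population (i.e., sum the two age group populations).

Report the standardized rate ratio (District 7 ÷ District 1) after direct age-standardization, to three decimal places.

0.864

Combined standard total = 1058200; weights = 0.0779, 0.1806, 0.1356, 0.1648, 0.2541, 0.1870.
District 7: 0.0779×120.24 + 0.1806×90.68 + 0.1356×83.68 + 0.1648×77.73 + 0.2541×47.55 + 0.1870×12.62 = 64.3400 per 10000.
District 1: 0.0779×161.86 + 0.1806×92.77 + 0.1356×102.43 + 0.1648×84.33 + 0.2541×52.02 + 0.1870×21.76 = 74.4339 per 10000.
Ratio = 64.3400 ÷ 74.4339 = 0.86439.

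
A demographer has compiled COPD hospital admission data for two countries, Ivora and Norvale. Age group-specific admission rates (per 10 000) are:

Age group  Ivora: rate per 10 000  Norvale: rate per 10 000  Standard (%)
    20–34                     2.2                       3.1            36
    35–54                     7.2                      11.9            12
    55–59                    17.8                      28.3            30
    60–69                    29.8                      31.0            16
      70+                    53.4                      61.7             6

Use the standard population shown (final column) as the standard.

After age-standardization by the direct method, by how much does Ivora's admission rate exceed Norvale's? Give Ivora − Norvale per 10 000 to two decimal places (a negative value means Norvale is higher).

Standard weights: 0.36, 0.12, 0.30, 0.16, 0.06.
Ivora: 0.3600×2.2 + 0.1200×7.2 + 0.3000×17.8 + 0.1600×29.8 + 0.0600×53.4 = 14.9680 per 10 000.
Norvale: 0.3600×3.1 + 0.1200×11.9 + 0.3000×28.3 + 0.1600×31.0 + 0.0600×61.7 = 19.6960 per 10 000.
Difference = 14.9680 − 19.6960 = -4.7280.

-4.73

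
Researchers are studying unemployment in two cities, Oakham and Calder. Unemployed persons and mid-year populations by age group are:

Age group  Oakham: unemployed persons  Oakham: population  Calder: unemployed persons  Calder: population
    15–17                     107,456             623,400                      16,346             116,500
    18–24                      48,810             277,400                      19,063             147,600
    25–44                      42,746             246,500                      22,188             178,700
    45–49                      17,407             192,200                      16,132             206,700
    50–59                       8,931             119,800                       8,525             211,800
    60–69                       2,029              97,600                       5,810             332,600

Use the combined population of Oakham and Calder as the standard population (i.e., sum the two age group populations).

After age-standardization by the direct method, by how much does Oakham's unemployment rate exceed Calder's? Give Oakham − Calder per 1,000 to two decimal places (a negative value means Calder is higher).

Age-specific rates per 1,000 for Oakham: 172.371, 175.955, 173.412, 90.567, 74.549, 20.789.
For Calder: 140.309, 129.153, 124.163, 78.045, 40.250, 17.468.
Combined standard total = 2,750,800; weights = 0.2690, 0.1545, 0.1546, 0.1450, 0.1205, 0.1564.
Oakham: 0.2690×172.371 + 0.1545×175.955 + 0.1546×173.412 + 0.1450×90.567 + 0.1205×74.549 + 0.1564×20.789 = 125.7249 per 1,000.
Calder: 0.2690×140.309 + 0.1545×129.153 + 0.1546×124.163 + 0.1450×78.045 + 0.1205×40.250 + 0.1564×17.468 = 95.7879 per 1,000.
Difference = 125.7249 − 95.7879 = 29.9370.

29.94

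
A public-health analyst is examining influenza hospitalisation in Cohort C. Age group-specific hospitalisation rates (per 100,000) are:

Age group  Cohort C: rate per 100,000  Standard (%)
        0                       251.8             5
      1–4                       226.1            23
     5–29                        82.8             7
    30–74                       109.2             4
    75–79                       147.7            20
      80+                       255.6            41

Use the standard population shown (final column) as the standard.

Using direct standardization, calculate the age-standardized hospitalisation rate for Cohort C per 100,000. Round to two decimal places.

Standard weights: 0.05, 0.23, 0.07, 0.04, 0.20, 0.41.
Standardized rate: 0.0500×251.8 + 0.2300×226.1 + 0.0700×82.8 + 0.0400×109.2 + 0.2000×147.7 + 0.4100×255.6 = 209.0930 per 100,000.

209.09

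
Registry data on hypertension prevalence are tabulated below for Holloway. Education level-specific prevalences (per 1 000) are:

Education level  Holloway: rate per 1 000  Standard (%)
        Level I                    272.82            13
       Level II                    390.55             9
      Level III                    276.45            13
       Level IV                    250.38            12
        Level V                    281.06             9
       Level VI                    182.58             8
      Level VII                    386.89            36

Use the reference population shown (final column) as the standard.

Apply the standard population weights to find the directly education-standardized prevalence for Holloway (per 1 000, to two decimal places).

Standard weights: 0.13, 0.09, 0.13, 0.12, 0.09, 0.08, 0.36.
Standardized rate: 0.1300×272.82 + 0.0900×390.55 + 0.1300×276.45 + 0.1200×250.38 + 0.0900×281.06 + 0.0800×182.58 + 0.3600×386.89 = 315.7824 per 1 000.

315.78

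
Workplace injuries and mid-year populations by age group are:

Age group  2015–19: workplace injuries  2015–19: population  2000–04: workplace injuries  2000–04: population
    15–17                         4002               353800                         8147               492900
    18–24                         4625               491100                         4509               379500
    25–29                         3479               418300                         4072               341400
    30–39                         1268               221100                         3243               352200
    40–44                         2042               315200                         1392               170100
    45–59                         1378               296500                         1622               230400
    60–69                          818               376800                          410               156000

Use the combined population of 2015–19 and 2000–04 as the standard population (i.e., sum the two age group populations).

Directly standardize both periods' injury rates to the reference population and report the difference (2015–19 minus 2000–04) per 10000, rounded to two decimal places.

Age-specific rates per 10000 for 2015–19: 113.11, 94.18, 83.17, 57.35, 64.78, 46.48, 21.71.
For 2000–04: 165.29, 118.81, 119.27, 92.08, 81.83, 70.40, 26.28.
Combined standard total = 4595300; weights = 0.1843, 0.1895, 0.1653, 0.1248, 0.1056, 0.1147, 0.1159.
2015–19: 0.1843×113.11 + 0.1895×94.18 + 0.1653×83.17 + 0.1248×57.35 + 0.1056×64.78 + 0.1147×46.48 + 0.1159×21.71 = 74.2762 per 10000.
2000–04: 0.1843×165.29 + 0.1895×118.81 + 0.1653×119.27 + 0.1248×92.08 + 0.1056×81.83 + 0.1147×70.40 + 0.1159×26.28 = 103.9322 per 10000.
Difference = 74.2762 − 103.9322 = -29.6560.

-29.66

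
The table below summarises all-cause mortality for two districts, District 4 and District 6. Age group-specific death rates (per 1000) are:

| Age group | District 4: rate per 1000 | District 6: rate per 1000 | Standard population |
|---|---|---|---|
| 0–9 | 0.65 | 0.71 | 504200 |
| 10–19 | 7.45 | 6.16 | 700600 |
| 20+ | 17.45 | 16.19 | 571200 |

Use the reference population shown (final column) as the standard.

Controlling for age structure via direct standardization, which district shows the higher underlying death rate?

Standard total = 1776000; weights = 0.2839, 0.3945, 0.3216.
District 4: 0.2839×0.65 + 0.3945×7.45 + 0.3216×17.45 = 8.7357 per 1000.
District 6: 0.2839×0.71 + 0.3945×6.16 + 0.3216×16.19 = 7.8386 per 1000.

District 4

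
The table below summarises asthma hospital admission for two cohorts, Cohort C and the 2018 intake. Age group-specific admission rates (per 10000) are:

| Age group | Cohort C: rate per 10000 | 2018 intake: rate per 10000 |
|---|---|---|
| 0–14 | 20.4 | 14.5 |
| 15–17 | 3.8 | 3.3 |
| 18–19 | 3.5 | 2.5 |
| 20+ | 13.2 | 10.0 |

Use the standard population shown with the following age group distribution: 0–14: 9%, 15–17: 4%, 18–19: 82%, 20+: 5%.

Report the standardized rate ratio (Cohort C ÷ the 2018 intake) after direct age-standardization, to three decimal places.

1.384

Standard weights: 0.09, 0.04, 0.82, 0.05.
Cohort C: 0.0900×20.4 + 0.0400×3.8 + 0.8200×3.5 + 0.0500×13.2 = 5.5180 per 10000.
The 2018 intake: 0.0900×14.5 + 0.0400×3.3 + 0.8200×2.5 + 0.0500×10.0 = 3.9870 per 10000.
Ratio = 5.5180 ÷ 3.9870 = 1.38400.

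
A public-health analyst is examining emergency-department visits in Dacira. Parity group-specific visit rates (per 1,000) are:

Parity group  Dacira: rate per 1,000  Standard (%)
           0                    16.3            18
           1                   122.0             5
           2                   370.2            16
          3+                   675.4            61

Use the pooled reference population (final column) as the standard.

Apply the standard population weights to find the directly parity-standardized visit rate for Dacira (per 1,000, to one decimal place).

Standard weights: 0.18, 0.05, 0.16, 0.61.
Standardized rate: 0.1800×16.3 + 0.0500×122.0 + 0.1600×370.2 + 0.6100×675.4 = 480.2600 per 1,000.

480.3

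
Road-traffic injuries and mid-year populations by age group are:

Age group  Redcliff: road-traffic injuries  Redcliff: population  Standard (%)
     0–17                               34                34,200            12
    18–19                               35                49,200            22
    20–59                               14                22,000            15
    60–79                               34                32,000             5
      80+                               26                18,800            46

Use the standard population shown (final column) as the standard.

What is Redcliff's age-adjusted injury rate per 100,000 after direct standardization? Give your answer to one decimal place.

Age-specific rates per 100,000 for Redcliff: 99.42, 71.14, 63.64, 106.25, 138.30.
Standard weights: 0.12, 0.22, 0.15, 0.05, 0.46.
Standardized rate: 0.1200×99.42 + 0.2200×71.14 + 0.1500×63.64 + 0.0500×106.25 + 0.4600×138.30 = 106.0552 per 100,000.

106.1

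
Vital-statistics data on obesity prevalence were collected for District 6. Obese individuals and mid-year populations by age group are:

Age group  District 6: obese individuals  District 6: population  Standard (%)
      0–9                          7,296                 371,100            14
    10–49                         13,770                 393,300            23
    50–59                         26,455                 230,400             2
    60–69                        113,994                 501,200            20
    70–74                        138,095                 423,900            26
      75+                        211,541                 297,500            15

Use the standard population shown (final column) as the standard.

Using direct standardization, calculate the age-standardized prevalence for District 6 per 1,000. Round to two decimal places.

249.95

Age-specific rates per 1,000 for District 6: 19.660, 35.011, 114.822, 227.442, 325.773, 711.062.
Standard weights: 0.14, 0.23, 0.02, 0.20, 0.26, 0.15.
Standardized rate: 0.1400×19.660 + 0.2300×35.011 + 0.0200×114.822 + 0.2000×227.442 + 0.2600×325.773 + 0.1500×711.062 = 249.9502 per 1,000.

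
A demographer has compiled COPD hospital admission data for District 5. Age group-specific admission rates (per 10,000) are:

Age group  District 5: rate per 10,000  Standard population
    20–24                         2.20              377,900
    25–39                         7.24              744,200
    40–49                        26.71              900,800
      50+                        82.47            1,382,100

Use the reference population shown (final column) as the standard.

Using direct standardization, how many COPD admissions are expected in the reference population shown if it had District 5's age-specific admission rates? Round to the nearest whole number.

Expected COPD admissions = Σ (standard pop × age-specific rate ÷ 10,000)
= 377,900×2.20/10,000 + 744,200×7.24/10,000 + 900,800×26.71/10,000 + 1,382,100×82.47/10,000
= 83.14 + 538.80 + 2406.04 + 11398.18 = 14426.15.

14426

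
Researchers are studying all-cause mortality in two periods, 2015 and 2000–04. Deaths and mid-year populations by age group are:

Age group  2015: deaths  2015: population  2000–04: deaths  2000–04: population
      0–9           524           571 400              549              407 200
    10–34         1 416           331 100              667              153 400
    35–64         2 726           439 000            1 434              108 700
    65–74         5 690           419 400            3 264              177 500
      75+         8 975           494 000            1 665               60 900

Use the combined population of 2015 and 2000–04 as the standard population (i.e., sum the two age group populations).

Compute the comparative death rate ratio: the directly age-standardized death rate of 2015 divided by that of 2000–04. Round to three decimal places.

0.667

Age-specific rates per 1 000 for 2015: 0.917, 4.277, 6.210, 13.567, 18.168.
For 2000–04: 1.348, 4.348, 13.192, 18.389, 27.340.
Combined standard total = 3 162 600; weights = 0.3094, 0.1532, 0.1732, 0.1887, 0.1755.
2015: 0.3094×0.917 + 0.1532×4.277 + 0.1732×6.210 + 0.1887×13.567 + 0.1755×18.168 = 7.7626 per 1 000.
2000–04: 0.3094×1.348 + 0.1532×4.348 + 0.1732×13.192 + 0.1887×18.389 + 0.1755×27.340 = 11.6356 per 1 000.
Ratio = 7.7626 ÷ 11.6356 = 0.66715.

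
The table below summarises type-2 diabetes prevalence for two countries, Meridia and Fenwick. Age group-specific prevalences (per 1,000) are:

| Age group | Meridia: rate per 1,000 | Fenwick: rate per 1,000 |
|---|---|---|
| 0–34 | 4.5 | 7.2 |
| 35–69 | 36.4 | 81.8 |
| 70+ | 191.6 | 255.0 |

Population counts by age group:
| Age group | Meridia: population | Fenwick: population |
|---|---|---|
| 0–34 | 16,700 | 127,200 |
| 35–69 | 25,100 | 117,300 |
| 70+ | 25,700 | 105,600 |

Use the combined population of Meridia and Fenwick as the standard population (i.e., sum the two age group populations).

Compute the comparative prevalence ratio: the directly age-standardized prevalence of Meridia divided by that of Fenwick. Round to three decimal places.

Combined standard total = 417,600; weights = 0.3446, 0.3410, 0.3144.
Meridia: 0.3446×4.5 + 0.3410×36.4 + 0.3144×191.6 = 74.2050 per 1,000.
Fenwick: 0.3446×7.2 + 0.3410×81.8 + 0.3144×255.0 = 110.5505 per 1,000.
Ratio = 74.2050 ÷ 110.5505 = 0.67123.

0.671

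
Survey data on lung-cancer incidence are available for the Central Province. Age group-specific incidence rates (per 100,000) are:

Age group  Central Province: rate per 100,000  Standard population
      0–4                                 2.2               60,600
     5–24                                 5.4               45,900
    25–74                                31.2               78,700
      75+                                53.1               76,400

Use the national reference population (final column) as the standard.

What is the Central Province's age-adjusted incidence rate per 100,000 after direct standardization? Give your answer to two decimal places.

26.35

Standard total = 261,600; weights = 0.2317, 0.1755, 0.3008, 0.2920.
Standardized rate: 0.2317×2.2 + 0.1755×5.4 + 0.3008×31.2 + 0.2920×53.1 = 26.3511 per 100,000.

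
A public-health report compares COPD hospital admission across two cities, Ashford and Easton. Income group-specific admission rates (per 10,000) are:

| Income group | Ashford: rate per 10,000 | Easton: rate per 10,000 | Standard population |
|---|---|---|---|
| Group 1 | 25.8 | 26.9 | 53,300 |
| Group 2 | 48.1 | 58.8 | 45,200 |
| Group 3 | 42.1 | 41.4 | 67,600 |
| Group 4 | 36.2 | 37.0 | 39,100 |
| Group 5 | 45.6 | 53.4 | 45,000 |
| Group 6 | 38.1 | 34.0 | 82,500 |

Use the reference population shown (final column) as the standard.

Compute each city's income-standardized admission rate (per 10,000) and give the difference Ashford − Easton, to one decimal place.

Standard total = 332,700; weights = 0.1602, 0.1359, 0.2032, 0.1175, 0.1353, 0.2480.
Ashford: 0.1602×25.8 + 0.1359×48.1 + 0.2032×42.1 + 0.1175×36.2 + 0.1353×45.6 + 0.2480×38.1 = 39.0919 per 10,000.
Easton: 0.1602×26.9 + 0.1359×58.8 + 0.2032×41.4 + 0.1175×37.0 + 0.1353×53.4 + 0.2480×34.0 = 40.7120 per 10,000.
Difference = 39.0919 − 40.7120 = -1.6200.

-1.6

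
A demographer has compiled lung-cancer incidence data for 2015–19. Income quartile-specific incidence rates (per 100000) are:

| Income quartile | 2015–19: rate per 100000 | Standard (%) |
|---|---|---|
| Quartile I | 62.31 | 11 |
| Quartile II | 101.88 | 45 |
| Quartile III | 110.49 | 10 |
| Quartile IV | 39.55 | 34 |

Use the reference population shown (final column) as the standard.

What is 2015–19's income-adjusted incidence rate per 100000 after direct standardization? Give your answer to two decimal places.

77.20

Standard weights: 0.11, 0.45, 0.10, 0.34.
Standardized rate: 0.1100×62.31 + 0.4500×101.88 + 0.1000×110.49 + 0.3400×39.55 = 77.1961 per 100000.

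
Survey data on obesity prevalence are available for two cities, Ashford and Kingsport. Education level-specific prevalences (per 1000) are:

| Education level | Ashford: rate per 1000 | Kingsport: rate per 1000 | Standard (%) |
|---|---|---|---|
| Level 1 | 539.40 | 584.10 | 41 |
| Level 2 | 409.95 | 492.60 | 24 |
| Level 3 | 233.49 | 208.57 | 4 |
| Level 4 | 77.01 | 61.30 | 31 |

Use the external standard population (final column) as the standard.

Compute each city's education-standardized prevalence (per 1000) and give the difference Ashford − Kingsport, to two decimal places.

-32.30

Standard weights: 0.41, 0.24, 0.04, 0.31.
Ashford: 0.4100×539.40 + 0.2400×409.95 + 0.0400×233.49 + 0.3100×77.01 = 352.7547 per 1000.
Kingsport: 0.4100×584.10 + 0.2400×492.60 + 0.0400×208.57 + 0.3100×61.30 = 385.0508 per 1000.
Difference = 352.7547 − 385.0508 = -32.2961.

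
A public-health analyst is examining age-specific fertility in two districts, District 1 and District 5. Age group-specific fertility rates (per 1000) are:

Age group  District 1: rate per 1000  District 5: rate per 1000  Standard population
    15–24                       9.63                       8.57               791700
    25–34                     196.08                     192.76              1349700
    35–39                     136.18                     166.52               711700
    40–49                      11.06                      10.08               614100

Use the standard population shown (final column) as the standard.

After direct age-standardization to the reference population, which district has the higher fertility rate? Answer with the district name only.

Standard total = 3467200; weights = 0.2283, 0.3893, 0.2053, 0.1771.
District 1: 0.2283×9.63 + 0.3893×196.08 + 0.2053×136.18 + 0.1771×11.06 = 108.4404 per 1000.
District 5: 0.2283×8.57 + 0.3893×192.76 + 0.2053×166.52 + 0.1771×10.08 = 112.9602 per 1000.

District 5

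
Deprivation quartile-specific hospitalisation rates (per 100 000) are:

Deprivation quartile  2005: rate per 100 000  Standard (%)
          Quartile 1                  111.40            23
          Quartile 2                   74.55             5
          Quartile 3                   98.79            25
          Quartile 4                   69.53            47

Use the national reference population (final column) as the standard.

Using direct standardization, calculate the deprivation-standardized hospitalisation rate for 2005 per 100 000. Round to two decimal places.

Standard weights: 0.23, 0.05, 0.25, 0.47.
Standardized rate: 0.2300×111.40 + 0.0500×74.55 + 0.2500×98.79 + 0.4700×69.53 = 86.7261 per 100 000.

86.73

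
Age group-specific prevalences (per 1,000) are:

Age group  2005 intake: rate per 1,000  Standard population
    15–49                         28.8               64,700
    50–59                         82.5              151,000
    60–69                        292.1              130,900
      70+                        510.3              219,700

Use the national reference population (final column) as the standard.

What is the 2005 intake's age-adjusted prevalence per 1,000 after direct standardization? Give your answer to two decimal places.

Standard total = 566,300; weights = 0.1143, 0.2666, 0.2311, 0.3880.
Standardized rate: 0.1143×28.8 + 0.2666×82.5 + 0.2311×292.1 + 0.3880×510.3 = 290.7817 per 1,000.

290.78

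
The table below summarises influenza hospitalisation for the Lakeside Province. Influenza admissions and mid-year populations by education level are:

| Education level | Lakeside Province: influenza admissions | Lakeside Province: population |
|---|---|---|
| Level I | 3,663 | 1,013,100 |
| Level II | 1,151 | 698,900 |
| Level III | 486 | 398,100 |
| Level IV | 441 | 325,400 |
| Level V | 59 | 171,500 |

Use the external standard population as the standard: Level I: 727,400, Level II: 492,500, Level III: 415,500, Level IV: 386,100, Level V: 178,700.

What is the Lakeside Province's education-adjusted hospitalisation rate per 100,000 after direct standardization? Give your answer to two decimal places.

Education-specific rates per 100,000 for the Lakeside Province: 361.56, 164.69, 122.08, 135.53, 34.40.
Standard total = 2,200,200; weights = 0.3306, 0.2238, 0.1888, 0.1755, 0.0812.
Standardized rate: 0.3306×361.56 + 0.2238×164.69 + 0.1888×122.08 + 0.1755×135.53 + 0.0812×34.40 = 206.0304 per 100,000.

206.03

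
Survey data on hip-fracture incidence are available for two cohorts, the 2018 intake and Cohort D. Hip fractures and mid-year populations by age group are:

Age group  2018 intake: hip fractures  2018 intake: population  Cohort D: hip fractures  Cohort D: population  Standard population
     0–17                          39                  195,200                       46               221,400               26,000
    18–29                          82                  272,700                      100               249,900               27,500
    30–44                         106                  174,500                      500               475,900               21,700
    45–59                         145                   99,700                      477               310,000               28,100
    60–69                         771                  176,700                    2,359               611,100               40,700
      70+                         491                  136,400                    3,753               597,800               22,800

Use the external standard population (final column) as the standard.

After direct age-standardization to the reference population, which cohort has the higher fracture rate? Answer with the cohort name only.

Cohort D

Age-specific rates per 100,000 for the 2018 intake: 19.98, 30.07, 60.74, 145.44, 436.33, 359.97.
For Cohort D: 20.78, 40.02, 105.06, 153.87, 386.03, 627.80.
Standard total = 166,800; weights = 0.1559, 0.1649, 0.1301, 0.1685, 0.2440, 0.1367.
The 2018 intake: 0.1559×19.98 + 0.1649×30.07 + 0.1301×60.74 + 0.1685×145.44 + 0.2440×436.33 + 0.1367×359.97 = 196.1474 per 100,000.
Cohort D: 0.1559×20.78 + 0.1649×40.02 + 0.1301×105.06 + 0.1685×153.87 + 0.2440×386.03 + 0.1367×627.80 = 229.4329 per 100,000.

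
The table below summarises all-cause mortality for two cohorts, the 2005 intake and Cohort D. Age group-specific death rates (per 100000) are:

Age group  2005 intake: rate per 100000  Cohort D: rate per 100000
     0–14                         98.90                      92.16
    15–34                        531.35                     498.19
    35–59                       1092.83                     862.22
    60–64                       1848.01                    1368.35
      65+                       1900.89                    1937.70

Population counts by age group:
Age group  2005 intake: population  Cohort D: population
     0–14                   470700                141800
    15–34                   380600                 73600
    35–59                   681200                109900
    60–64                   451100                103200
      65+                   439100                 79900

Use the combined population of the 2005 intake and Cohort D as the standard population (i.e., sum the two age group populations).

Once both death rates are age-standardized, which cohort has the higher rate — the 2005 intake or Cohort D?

2005 intake

Combined standard total = 2931100; weights = 0.2090, 0.1550, 0.2699, 0.1891, 0.1771.
The 2005 intake: 0.2090×98.90 + 0.1550×531.35 + 0.2699×1092.83 + 0.1891×1848.01 + 0.1771×1900.89 = 1084.0187 per 100000.
Cohort D: 0.2090×92.16 + 0.1550×498.19 + 0.2699×862.22 + 0.1891×1368.35 + 0.1771×1937.70 = 931.0398 per 100000.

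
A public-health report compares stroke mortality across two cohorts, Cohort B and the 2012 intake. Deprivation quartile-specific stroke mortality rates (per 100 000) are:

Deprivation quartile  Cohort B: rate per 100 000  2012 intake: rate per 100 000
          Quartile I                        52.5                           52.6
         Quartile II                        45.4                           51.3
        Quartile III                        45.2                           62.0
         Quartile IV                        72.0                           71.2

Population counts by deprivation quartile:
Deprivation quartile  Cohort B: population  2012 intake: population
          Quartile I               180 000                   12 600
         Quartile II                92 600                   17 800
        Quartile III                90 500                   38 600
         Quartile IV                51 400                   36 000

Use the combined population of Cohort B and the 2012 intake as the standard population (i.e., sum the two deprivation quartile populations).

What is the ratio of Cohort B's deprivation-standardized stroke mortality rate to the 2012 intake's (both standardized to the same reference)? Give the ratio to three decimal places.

0.908

Combined standard total = 519 500; weights = 0.3707, 0.2125, 0.2485, 0.1682.
Cohort B: 0.3707×52.5 + 0.2125×45.4 + 0.2485×45.2 + 0.1682×72.0 = 52.4577 per 100 000.
The 2012 intake: 0.3707×52.6 + 0.2125×51.3 + 0.2485×62.0 + 0.1682×71.2 = 57.7890 per 100 000.
Ratio = 52.4577 ÷ 57.7890 = 0.90775.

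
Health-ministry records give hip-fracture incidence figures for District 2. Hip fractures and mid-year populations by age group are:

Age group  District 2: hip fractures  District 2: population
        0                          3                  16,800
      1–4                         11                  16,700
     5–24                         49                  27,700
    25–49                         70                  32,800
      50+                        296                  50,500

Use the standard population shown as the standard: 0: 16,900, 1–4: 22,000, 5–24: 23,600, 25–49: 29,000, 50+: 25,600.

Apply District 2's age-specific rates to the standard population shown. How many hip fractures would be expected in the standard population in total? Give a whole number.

Age-specific rates per 100,000 for District 2: 17.86, 65.87, 176.90, 213.41, 586.14.
Expected hip fractures = Σ (standard pop × age-specific rate ÷ 100,000)
= 16,900×17.86/100,000 + 22,000×65.87/100,000 + 23,600×176.90/100,000 + 29,000×213.41/100,000 + 25,600×586.14/100,000
= 3.02 + 14.49 + 41.75 + 61.89 + 150.05 = 271.20.

271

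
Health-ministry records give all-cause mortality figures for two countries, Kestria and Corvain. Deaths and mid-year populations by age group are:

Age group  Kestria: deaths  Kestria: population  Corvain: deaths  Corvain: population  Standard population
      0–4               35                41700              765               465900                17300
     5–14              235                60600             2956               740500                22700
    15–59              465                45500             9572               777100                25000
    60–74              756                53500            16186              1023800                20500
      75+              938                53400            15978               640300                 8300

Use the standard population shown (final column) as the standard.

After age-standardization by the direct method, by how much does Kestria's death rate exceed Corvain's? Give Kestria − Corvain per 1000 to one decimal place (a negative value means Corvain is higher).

Age-specific rates per 1000 for Kestria: 0.839, 3.878, 10.220, 14.131, 17.566.
For Corvain: 1.642, 3.992, 12.318, 15.810, 24.954.
Standard total = 93800; weights = 0.1844, 0.2420, 0.2665, 0.2186, 0.0885.
Kestria: 0.1844×0.839 + 0.2420×3.878 + 0.2665×10.220 + 0.2186×14.131 + 0.0885×17.566 = 8.4597 per 1000.
Corvain: 0.1844×1.642 + 0.2420×3.992 + 0.2665×12.318 + 0.2186×15.810 + 0.0885×24.954 = 10.2151 per 1000.
Difference = 8.4597 − 10.2151 = -1.7554.

-1.8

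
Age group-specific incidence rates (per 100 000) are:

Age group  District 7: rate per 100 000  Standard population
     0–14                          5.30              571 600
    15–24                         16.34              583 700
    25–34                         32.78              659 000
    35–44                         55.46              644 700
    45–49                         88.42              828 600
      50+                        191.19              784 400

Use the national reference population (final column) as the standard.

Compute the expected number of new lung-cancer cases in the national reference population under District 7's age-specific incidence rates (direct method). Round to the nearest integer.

Expected new lung-cancer cases = Σ (standard pop × age-specific rate ÷ 100 000)
= 571 600×5.30/100 000 + 583 700×16.34/100 000 + 659 000×32.78/100 000 + 644 700×55.46/100 000 + 828 600×88.42/100 000 + 784 400×191.19/100 000
= 30.29 + 95.38 + 216.02 + 357.55 + 732.65 + 1499.69 = 2931.58.

2932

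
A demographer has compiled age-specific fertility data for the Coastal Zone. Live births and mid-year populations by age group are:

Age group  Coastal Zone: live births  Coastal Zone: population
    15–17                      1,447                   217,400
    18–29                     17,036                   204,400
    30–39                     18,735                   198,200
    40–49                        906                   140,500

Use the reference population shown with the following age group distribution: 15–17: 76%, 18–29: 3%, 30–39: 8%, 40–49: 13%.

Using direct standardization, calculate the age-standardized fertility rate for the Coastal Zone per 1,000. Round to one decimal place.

16.0

Age-specific rates per 1,000 for the Coastal Zone: 6.656, 83.346, 94.526, 6.448.
Standard weights: 0.76, 0.03, 0.08, 0.13.
Standardized rate: 0.7600×6.656 + 0.0300×83.346 + 0.0800×94.526 + 0.1300×6.448 = 15.9593 per 1,000.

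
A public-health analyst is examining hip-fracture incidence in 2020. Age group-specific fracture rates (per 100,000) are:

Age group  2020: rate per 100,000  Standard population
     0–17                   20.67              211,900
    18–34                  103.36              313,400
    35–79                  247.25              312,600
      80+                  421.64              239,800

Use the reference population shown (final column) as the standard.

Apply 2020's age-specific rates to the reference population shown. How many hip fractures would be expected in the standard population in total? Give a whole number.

2152

Expected hip fractures = Σ (standard pop × age-specific rate ÷ 100,000)
= 211,900×20.67/100,000 + 313,400×103.36/100,000 + 312,600×247.25/100,000 + 239,800×421.64/100,000
= 43.80 + 323.93 + 772.90 + 1011.09 = 2151.73.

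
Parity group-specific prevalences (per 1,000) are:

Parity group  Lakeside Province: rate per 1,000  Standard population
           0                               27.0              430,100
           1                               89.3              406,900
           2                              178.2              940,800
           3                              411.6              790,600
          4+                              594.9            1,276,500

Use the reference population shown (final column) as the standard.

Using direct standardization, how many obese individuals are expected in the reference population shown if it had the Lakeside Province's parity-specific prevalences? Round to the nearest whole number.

Expected obese individuals = Σ (standard pop × parity-specific rate ÷ 1,000)
= 430,100×27.0/1,000 + 406,900×89.3/1,000 + 940,800×178.2/1,000 + 790,600×411.6/1,000 + 1,276,500×594.9/1,000
= 11612.70 + 36336.17 + 167650.56 + 325410.96 + 759389.85 = 1300400.24.

1300400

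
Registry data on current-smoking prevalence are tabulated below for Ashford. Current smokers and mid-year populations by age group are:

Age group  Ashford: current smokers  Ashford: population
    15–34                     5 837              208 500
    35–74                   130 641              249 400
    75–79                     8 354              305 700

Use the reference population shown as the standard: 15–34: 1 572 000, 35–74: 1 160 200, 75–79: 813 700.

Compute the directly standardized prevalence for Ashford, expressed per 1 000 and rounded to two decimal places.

Age-specific rates per 1 000 for Ashford: 27.995, 523.821, 27.327.
Standard total = 3 545 900; weights = 0.4433, 0.3272, 0.2295.
Standardized rate: 0.4433×27.995 + 0.3272×523.821 + 0.2295×27.327 = 190.0736 per 1 000.

190.07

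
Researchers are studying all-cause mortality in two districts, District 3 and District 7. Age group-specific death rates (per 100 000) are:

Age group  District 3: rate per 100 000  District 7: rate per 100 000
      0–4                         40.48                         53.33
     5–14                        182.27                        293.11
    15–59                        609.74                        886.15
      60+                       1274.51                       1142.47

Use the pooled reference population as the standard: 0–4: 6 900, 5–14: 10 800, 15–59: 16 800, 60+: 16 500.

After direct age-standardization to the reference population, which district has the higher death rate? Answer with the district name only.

Standard total = 51 000; weights = 0.1353, 0.2118, 0.3294, 0.3235.
District 3: 0.1353×40.48 + 0.2118×182.27 + 0.3294×609.74 + 0.3235×1274.51 = 657.2721 per 100 000.
District 7: 0.1353×53.33 + 0.2118×293.11 + 0.3294×886.15 + 0.3235×1142.47 = 730.8165 per 100 000.

District 7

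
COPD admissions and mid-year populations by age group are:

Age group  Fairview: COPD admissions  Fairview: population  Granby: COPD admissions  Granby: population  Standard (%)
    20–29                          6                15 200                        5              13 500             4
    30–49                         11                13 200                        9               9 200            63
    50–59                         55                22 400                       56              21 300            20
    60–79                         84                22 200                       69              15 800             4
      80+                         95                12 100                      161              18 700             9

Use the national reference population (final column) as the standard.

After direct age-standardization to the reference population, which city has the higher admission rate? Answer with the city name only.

Age-specific rates per 10 000 for Fairview: 3.95, 8.33, 24.55, 37.84, 78.51.
For Granby: 3.70, 9.78, 26.29, 43.67, 86.10.
Standard weights: 0.04, 0.63, 0.20, 0.04, 0.09.
Fairview: 0.0400×3.95 + 0.6300×8.33 + 0.2000×24.55 + 0.0400×37.84 + 0.0900×78.51 = 18.8982 per 10 000.
Granby: 0.0400×3.70 + 0.6300×9.78 + 0.2000×26.29 + 0.0400×43.67 + 0.0900×86.10 = 21.0649 per 10 000.

Granby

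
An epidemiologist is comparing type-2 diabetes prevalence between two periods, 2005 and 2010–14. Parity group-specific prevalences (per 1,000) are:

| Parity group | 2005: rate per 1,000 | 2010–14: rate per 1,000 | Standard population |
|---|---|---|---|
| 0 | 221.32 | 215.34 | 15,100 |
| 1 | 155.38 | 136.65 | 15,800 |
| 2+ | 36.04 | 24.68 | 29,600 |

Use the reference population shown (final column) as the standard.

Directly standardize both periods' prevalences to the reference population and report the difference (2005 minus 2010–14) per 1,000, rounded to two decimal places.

11.94

Standard total = 60,500; weights = 0.2496, 0.2612, 0.4893.
2005: 0.2496×221.32 + 0.2612×155.38 + 0.4893×36.04 = 113.4499 per 1,000.
2010–14: 0.2496×215.34 + 0.2612×136.65 + 0.4893×24.68 = 101.5080 per 1,000.
Difference = 113.4499 − 101.5080 = 11.9420.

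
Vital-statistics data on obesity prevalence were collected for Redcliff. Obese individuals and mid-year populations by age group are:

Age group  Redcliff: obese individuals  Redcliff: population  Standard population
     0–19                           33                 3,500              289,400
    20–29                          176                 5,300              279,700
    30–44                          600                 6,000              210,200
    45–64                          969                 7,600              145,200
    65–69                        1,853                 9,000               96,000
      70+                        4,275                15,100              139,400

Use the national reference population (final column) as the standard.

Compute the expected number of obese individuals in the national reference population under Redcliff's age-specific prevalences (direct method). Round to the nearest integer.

Age-specific rates per 1,000 for Redcliff: 9.429, 33.208, 100.000, 127.500, 205.889, 283.113.
Expected obese individuals = Σ (standard pop × age-specific rate ÷ 1,000)
= 289,400×9.429/1,000 + 279,700×33.208/1,000 + 210,200×100.000/1,000 + 145,200×127.500/1,000 + 96,000×205.889/1,000 + 139,400×283.113/1,000
= 2728.63 + 9288.15 + 21020.00 + 18513.00 + 19765.33 + 39465.89 = 110781.01.

110781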